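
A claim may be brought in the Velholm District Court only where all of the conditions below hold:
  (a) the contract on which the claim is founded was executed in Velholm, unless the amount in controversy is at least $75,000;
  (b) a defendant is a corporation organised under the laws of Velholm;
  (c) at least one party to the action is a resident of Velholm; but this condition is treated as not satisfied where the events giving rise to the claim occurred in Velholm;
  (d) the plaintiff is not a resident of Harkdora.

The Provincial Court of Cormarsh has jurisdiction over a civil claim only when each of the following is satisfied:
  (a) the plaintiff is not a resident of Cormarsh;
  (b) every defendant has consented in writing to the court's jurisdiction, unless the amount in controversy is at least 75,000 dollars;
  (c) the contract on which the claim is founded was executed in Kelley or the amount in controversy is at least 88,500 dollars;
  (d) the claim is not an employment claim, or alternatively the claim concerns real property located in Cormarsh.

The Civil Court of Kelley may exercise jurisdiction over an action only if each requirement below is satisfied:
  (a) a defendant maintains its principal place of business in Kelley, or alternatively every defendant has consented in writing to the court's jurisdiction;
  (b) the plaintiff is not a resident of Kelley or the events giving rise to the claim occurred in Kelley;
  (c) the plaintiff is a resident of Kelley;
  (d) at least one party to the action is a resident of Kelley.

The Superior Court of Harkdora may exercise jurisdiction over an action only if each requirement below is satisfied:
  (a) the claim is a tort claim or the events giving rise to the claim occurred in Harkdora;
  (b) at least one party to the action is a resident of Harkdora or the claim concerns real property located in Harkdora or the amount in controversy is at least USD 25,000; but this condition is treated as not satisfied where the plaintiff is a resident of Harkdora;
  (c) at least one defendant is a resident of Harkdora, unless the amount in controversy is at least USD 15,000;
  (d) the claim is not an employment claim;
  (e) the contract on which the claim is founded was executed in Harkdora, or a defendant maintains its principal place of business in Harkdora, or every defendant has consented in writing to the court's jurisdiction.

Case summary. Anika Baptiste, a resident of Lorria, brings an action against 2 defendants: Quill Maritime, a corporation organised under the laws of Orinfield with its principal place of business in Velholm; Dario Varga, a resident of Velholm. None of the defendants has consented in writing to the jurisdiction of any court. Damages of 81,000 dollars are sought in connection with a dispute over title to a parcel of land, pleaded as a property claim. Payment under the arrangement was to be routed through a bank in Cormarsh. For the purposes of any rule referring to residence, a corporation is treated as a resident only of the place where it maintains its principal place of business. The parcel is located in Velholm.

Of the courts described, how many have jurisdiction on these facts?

0

The Velholm District Court:
  (a) No contract (and hence no place of execution) is alleged. But the amount in controversy is 81,000 dollars, which meets the USD 75,000 floor, and the 'unless' clause therefore excuses the requirement. Met.
  (b) The corporate defendant(s) are organised in Orinfield, not Velholm. Fails.
  (c) Quill Maritime resides in Velholm. But the operative events occurred in Velholm, triggering the carve-out and defeating this condition. Not satisfied.
  (d) The plaintiff resides in Lorria, which is not Harkdora. Met.
  → No jurisdiction.
The Provincial Court of Cormarsh:
  (a) The plaintiff resides in Lorria, which is not Cormarsh. Satisfied.
  (b) No such written consent has been filed. However, the amount in controversy is $81,000, which meets the $75,000 floor, so the 'unless' proviso supplies this condition. Met.
  (c) No contract (and hence no place of execution) is alleged; the amount in controversy is USD 81,000, below the 88,500 dollars floor — none of the alternatives is met. Not satisfied.
  (d) The claim is a property claim, not an employment claim, which satisfies one of the alternatives. Met.
  → No jurisdiction.
The Civil Court of Kelley:
  (a) The corporate defendant(s) have their principal place of business in Velholm, not Kelley; no such written consent has been filed — no alternative holds. Condition not met.
  (b) The plaintiff resides in Lorria, which is not Kelley — that alternative is enough. Satisfied.
  (c) The plaintiff resides in Lorria, not Kelley. Not met.
  (d) No party resides in Kelley. Not satisfied.
  → At least one condition fails; no jurisdiction.
The Superior Court of Harkdora:
  (a) The claim is a property claim, not a tort claim; the operative events occurred in Velholm, not Harkdora — none of the alternatives is met. Condition not met.
  (b) The amount in controversy is 81,000 dollars, which meets the $25,000 floor — that alternative is enough. The exception is not triggered, since the plaintiff resides in Lorria, not Harkdora. Satisfied.
  (c) No defendant resides in Harkdora (they reside in Velholm, Velholm). But the amount in controversy is USD 81,000, which meets the 15,000 dollars floor, and the 'unless' clause therefore excuses the requirement. Condition met.
  (d) The claim is a property claim, not an employment claim. Satisfied.
  (e) No contract (and hence no place of execution) is alleged; the corporate defendant(s) have their principal place of business in Velholm, not Harkdora; no such written consent has been filed — none of the alternatives is met. Condition not met.
  → Not every requirement is met — no jurisdiction.
No court satisfies all of its conditions.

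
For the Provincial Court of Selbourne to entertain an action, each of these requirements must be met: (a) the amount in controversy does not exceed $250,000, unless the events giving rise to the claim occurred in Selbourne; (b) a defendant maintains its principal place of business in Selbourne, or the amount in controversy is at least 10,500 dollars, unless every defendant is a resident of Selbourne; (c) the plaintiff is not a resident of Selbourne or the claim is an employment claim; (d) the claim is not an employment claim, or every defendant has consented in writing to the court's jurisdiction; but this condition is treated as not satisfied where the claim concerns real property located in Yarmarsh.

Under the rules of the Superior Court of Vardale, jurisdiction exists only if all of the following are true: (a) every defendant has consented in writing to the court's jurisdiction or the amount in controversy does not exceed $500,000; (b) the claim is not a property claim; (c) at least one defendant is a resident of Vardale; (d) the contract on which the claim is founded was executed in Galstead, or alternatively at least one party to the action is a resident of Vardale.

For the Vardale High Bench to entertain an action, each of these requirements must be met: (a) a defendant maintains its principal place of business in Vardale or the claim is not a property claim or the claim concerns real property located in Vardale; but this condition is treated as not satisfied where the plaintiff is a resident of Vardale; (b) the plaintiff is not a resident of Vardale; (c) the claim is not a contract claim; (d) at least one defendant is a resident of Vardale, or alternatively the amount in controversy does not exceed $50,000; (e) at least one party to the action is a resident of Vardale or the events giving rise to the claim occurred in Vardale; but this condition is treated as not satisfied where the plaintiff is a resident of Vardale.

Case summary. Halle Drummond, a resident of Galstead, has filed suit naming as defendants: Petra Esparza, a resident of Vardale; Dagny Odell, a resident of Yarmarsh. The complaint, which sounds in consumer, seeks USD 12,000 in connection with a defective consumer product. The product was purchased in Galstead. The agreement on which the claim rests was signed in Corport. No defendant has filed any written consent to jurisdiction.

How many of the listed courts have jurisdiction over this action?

3

The Provincial Court of Selbourne:
  (a) The amount in controversy is 12,000 dollars, within the $250,000 ceiling. Condition met.
  (b) The amount in controversy is USD 12,000, which meets the 10,500 dollars floor, so one alternative holds. Condition met.
  (c) The plaintiff resides in Galstead, which is not Selbourne, so this disjunct is met. Condition met.
  (d) The claim is a consumer claim, not an employment claim, so one alternative holds. The exception is not triggered, since the claim does not concern real property. Condition met.
  → Every requirement is satisfied — jurisdiction.
The Superior Court of Vardale:
  (a) The amount in controversy is USD 12,000, within the USD 500,000 ceiling, which satisfies one of the alternatives. Met.
  (b) The claim is a consumer claim, not a property claim. Met.
  (c) Petra Esparza resides in Vardale. Met.
  (d) Petra Esparza resides in Vardale — that alternative is enough. Met.
  → The court has jurisdiction.
The Vardale High Bench:
  (a) The claim is a consumer claim, not a property claim, which satisfies one of the alternatives. The exception is not triggered, since the plaintiff resides in Galstead, not Vardale. Met.
  (b) The plaintiff resides in Galstead, which is not Vardale. Met.
  (c) The claim is a consumer claim, not a contract claim. Met.
  (d) Petra Esparza resides in Vardale, so one alternative holds. Satisfied.
  (e) Petra Esparza resides in Vardale, which satisfies one of the alternatives. The carve-out does not apply: the plaintiff resides in Galstead, not Vardale. Condition met.
  → Jurisdiction lies.
Courts with jurisdiction: the Provincial Court of Selbourne, the Superior Court of Vardale, the Vardale High Bench — 3 in total.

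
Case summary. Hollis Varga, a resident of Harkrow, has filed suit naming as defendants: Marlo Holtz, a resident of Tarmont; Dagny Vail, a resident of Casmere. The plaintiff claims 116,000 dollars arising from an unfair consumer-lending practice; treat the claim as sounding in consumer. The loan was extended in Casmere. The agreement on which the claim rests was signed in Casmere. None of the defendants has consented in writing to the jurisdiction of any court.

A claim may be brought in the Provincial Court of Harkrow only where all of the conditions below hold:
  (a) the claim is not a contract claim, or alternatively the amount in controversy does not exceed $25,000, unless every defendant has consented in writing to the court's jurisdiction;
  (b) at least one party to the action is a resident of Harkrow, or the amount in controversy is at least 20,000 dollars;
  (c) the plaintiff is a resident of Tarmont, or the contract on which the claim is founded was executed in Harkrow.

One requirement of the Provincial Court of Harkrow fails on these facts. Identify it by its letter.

(c)

The Provincial Court of Harkrow:
  (a) The claim is a consumer claim, not a contract claim, so one alternative holds. Satisfied.
  (b) Hollis Varga resides in Harkrow, so this disjunct is met. Met.
  (c) The plaintiff resides in Harkrow, not Tarmont; the contract was executed in Casmere, not Harkrow — none of the alternatives is met. Not satisfied.
Only condition (c) fails.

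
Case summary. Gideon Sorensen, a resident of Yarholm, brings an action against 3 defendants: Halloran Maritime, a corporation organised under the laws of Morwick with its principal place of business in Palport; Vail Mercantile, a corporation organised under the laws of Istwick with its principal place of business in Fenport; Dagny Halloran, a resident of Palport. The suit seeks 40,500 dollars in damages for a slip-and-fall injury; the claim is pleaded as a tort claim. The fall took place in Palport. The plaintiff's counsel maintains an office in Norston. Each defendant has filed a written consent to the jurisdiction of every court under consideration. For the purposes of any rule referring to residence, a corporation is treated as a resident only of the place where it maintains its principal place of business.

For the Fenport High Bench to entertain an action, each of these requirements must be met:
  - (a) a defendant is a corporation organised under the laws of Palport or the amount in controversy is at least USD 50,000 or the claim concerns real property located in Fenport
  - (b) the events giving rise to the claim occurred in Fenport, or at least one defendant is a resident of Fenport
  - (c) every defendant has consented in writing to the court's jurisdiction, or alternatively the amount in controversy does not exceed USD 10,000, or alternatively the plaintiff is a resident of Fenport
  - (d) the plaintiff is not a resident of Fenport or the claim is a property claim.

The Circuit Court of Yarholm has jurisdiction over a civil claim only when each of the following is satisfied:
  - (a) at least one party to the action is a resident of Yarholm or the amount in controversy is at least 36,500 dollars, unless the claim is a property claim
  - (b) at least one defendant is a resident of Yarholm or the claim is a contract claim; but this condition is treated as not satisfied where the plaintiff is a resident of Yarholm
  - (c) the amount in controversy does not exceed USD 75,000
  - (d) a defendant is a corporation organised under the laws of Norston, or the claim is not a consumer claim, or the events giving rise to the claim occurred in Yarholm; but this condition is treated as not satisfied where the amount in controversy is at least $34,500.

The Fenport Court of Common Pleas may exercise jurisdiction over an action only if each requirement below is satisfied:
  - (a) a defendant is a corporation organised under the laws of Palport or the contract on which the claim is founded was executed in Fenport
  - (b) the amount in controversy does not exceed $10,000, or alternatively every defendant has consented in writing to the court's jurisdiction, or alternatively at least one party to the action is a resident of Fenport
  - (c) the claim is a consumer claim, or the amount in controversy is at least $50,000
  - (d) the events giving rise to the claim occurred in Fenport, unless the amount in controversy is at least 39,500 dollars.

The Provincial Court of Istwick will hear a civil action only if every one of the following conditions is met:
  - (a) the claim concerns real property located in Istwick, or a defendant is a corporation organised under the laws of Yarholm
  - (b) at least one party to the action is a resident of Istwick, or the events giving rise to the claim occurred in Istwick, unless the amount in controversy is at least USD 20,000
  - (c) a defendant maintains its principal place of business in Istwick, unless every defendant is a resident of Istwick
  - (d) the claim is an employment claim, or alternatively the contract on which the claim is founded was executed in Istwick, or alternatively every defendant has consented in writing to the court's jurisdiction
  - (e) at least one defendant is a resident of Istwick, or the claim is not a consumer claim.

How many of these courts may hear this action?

0

The Fenport High Bench:
  (a) The corporate defendant(s) are organised in Istwick, Morwick, not Palport; the amount in controversy is $40,500, below the $50,000 floor; the claim does not concern real property — every alternative fails. Condition not met.
  (b) Vail Mercantile resides in Fenport, which satisfies one of the alternatives. Condition met.
  (c) Every defendant has filed written consent, which satisfies one of the alternatives. Met.
  (d) The plaintiff resides in Yarholm, which is not Fenport, so one alternative holds. Met.
  → The court lacks jurisdiction.
The Circuit Court of Yarholm:
  (a) Gideon Sorensen resides in Yarholm, so one alternative holds. Condition met.
  (b) No defendant resides in Yarholm (they reside in Palport, Fenport, Palport); the claim is a tort claim, not a contract claim — no alternative holds. Not met.
  (c) The amount in controversy is $40,500, within the $75,000 ceiling. Satisfied.
  (d) The claim is a tort claim, not a consumer claim, which satisfies one of the alternatives. But the amount in controversy is 40,500 dollars, which meets the USD 34,500 floor, triggering the carve-out and defeating this condition. Condition not met.
  → Not every requirement is met — no jurisdiction.
The Fenport Court of Common Pleas:
  (a) The corporate defendant(s) are organised in Istwick, Morwick, not Palport; no contract (and hence no place of execution) is alleged — every alternative fails. Not met.
  (b) Every defendant has filed written consent, so one alternative holds. Met.
  (c) The claim is a tort claim, not a consumer claim; the amount in controversy is $40,500, below the USD 50,000 floor — every alternative fails. Not satisfied.
  (d) The operative events occurred in Palport, not Fenport. But the amount in controversy is $40,500, which meets the 39,500 dollars floor, and the 'unless' clause therefore excuses the requirement. Met.
  → At least one condition fails; no jurisdiction.
The Provincial Court of Istwick:
  (a) The claim does not concern real property; the corporate defendant(s) are organised in Istwick, Morwick, not Yarholm — every alternative fails. Condition not met.
  (b) No party resides in Istwick; the operative events occurred in Palport, not Istwick — no alternative holds. The proviso rescues it, though: the amount in controversy is USD 40,500, which meets the 20,000 dollars floor. Satisfied.
  (c) The corporate defendant(s) have their principal place of business in Fenport, Palport, not Istwick. And the defendants reside as follows — Halloran Maritime in Palport, Vail Mercantile in Fenport, Dagny Halloran in Palport — not all in Istwick, so the proviso does not save it. Condition not met.
  (d) Every defendant has filed written consent, which satisfies one of the alternatives. Condition met.
  (e) The claim is a tort claim, not a consumer claim — that alternative is enough. Condition met.
  → No jurisdiction.
No court satisfies all of its conditions.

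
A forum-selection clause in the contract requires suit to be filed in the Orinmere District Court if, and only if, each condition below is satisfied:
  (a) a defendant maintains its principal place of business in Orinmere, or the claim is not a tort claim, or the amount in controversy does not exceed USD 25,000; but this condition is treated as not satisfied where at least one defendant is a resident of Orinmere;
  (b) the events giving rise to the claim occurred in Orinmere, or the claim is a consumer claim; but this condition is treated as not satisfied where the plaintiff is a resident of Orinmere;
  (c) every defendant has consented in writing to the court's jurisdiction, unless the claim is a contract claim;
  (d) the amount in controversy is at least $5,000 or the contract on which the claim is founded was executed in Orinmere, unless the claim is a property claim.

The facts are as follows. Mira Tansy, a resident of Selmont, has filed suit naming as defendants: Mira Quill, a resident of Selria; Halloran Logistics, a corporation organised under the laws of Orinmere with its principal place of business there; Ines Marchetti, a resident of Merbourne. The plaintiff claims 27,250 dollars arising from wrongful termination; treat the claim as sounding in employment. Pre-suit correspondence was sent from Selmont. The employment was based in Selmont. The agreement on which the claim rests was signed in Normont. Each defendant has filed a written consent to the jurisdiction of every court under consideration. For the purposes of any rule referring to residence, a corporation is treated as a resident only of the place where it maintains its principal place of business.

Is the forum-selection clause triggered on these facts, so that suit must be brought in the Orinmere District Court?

The Orinmere District Court:
  (a) Halloran Logistics has its principal place of business in Orinmere, so one alternative holds. But Halloran Logistics resides in Orinmere, triggering the carve-out and defeating this condition. Fails.
  (b) The operative events occurred in Selmont, not Orinmere; the claim is an employment claim, not a consumer claim — none of the alternatives is met. Not satisfied.
  (c) Every defendant has filed written consent. Condition met.
  (d) The amount in controversy is USD 27,250, which meets the 5,000 dollars floor, so this disjunct is met. Met.
  → The clause does not apply.

No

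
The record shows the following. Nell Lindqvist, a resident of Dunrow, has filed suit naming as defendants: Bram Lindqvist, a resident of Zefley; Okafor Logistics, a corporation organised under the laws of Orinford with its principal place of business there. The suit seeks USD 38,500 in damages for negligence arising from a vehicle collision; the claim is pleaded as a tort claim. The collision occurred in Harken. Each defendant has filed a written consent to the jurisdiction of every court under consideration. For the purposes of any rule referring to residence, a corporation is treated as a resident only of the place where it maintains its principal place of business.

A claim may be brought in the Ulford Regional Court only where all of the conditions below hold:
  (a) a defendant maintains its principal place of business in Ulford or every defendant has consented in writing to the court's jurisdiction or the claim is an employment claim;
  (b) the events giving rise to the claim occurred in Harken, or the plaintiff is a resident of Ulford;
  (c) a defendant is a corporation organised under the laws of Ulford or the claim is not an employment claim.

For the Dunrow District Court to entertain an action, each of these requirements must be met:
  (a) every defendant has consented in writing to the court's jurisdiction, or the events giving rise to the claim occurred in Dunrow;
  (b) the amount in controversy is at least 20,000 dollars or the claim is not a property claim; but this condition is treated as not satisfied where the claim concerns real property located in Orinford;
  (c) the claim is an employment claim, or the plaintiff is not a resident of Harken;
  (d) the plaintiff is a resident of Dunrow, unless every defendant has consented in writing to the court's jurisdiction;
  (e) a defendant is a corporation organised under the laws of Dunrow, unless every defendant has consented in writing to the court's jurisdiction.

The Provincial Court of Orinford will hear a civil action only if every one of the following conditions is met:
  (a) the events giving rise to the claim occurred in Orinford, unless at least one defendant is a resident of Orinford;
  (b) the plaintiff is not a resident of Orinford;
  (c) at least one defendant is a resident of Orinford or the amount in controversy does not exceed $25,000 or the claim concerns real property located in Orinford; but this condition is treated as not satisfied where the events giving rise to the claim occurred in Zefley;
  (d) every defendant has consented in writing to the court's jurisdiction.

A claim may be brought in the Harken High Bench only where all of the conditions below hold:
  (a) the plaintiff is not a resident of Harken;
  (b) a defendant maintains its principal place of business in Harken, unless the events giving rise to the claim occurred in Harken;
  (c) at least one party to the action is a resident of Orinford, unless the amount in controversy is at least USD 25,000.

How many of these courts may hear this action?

4

The Ulford Regional Court:
  (a) Every defendant has filed written consent, so this disjunct is met. Satisfied.
  (b) The operative events occurred in Harken, which satisfies one of the alternatives. Condition met.
  (c) The claim is a tort claim, not an employment claim — that alternative is enough. Met.
  → All conditions met; jurisdiction exists.
The Dunrow District Court:
  (a) Every defendant has filed written consent, so one alternative holds. Condition met.
  (b) The amount in controversy is USD 38,500, which meets the 20,000 dollars floor, so this disjunct is met. The exception is not triggered, since the claim does not concern real property. Condition met.
  (c) The plaintiff resides in Dunrow, which is not Harken — that alternative is enough. Satisfied.
  (d) The plaintiff resides in Dunrow. Met.
  (e) The corporate defendant(s) are organised in Orinford, not Dunrow. However, every defendant has filed written consent, so the 'unless' proviso supplies this condition. Met.
  → The court has jurisdiction.
The Provincial Court of Orinford:
  (a) The operative events occurred in Harken, not Orinford. However, Okafor Logistics resides in Orinford, so the 'unless' proviso supplies this condition. Satisfied.
  (b) The plaintiff resides in Dunrow, which is not Orinford. Satisfied.
  (c) Okafor Logistics resides in Orinford, which satisfies one of the alternatives. The carve-out does not apply: the operative events occurred in Harken, not Zefley. Condition met.
  (d) Every defendant has filed written consent. Condition met.
  → The court has jurisdiction.
The Harken High Bench:
  (a) The plaintiff resides in Dunrow, which is not Harken. Met.
  (b) The corporate defendant(s) have their principal place of business in Orinford, not Harken. But the operative events occurred in Harken, and the 'unless' clause therefore excuses the requirement. Condition met.
  (c) Okafor Logistics resides in Orinford. Satisfied.
  → All conditions met; jurisdiction exists.
Courts with jurisdiction: the Ulford Regional Court, the Dunrow District Court, the Provincial Court of Orinford, the Harken High Bench — 4 in total.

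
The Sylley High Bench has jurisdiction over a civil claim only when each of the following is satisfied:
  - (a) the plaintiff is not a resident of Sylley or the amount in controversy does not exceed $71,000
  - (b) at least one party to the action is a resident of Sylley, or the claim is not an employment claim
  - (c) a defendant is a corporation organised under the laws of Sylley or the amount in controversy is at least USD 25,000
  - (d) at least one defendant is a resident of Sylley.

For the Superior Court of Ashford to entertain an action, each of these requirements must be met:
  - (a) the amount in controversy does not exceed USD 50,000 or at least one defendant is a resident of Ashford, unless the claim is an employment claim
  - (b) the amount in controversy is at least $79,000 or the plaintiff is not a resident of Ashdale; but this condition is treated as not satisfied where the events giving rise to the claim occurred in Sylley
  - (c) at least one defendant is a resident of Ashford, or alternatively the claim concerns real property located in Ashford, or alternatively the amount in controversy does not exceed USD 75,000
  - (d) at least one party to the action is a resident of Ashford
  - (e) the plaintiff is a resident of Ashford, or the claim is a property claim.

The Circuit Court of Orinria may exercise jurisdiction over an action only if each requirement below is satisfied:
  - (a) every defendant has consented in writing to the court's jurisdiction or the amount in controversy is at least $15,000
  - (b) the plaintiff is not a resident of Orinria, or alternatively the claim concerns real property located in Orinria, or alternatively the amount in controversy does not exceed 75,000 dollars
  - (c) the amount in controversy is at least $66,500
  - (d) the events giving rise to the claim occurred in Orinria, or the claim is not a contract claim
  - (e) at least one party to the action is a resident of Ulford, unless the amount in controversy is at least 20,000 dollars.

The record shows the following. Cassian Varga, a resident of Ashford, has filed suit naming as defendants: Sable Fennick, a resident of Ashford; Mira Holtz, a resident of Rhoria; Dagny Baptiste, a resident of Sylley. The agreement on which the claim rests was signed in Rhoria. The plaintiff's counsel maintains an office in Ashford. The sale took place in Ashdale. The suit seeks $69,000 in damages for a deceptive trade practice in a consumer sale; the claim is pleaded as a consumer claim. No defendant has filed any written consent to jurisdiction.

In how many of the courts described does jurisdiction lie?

3

The Sylley High Bench:
  (a) The plaintiff resides in Ashford, which is not Sylley — that alternative is enough. Satisfied.
  (b) Dagny Baptiste resides in Sylley, which satisfies one of the alternatives. Condition met.
  (c) The amount in controversy is 69,000 dollars, which meets the USD 25,000 floor, so one alternative holds. Satisfied.
  (d) Dagny Baptiste resides in Sylley. Condition met.
  → Jurisdiction lies.
The Superior Court of Ashford:
  (a) Sable Fennick resides in Ashford, so this disjunct is met. Condition met.
  (b) The plaintiff resides in Ashford, which is not Ashdale — that alternative is enough. The exception is not triggered, since the operative events occurred in Ashdale, not Sylley. Satisfied.
  (c) Sable Fennick resides in Ashford, so this disjunct is met. Met.
  (d) Cassian Varga resides in Ashford. Satisfied.
  (e) The plaintiff resides in Ashford, so this disjunct is met. Met.
  → All conditions met; jurisdiction exists.
The Circuit Court of Orinria:
  (a) The amount in controversy is $69,000, which meets the $15,000 floor, so one alternative holds. Satisfied.
  (b) The plaintiff resides in Ashford, which is not Orinria, so one alternative holds. Condition met.
  (c) The amount in controversy is 69,000 dollars, which meets the $66,500 floor. Met.
  (d) The claim is a consumer claim, not a contract claim — that alternative is enough. Condition met.
  (e) No party resides in Ulford. However, the amount in controversy is 69,000 dollars, which meets the 20,000 dollars floor, so the 'unless' proviso supplies this condition. Met.
  → Every requirement is satisfied — jurisdiction.
Courts with jurisdiction: the Sylley High Bench, the Superior Court of Ashford, the Circuit Court of Orinria — 3 in total.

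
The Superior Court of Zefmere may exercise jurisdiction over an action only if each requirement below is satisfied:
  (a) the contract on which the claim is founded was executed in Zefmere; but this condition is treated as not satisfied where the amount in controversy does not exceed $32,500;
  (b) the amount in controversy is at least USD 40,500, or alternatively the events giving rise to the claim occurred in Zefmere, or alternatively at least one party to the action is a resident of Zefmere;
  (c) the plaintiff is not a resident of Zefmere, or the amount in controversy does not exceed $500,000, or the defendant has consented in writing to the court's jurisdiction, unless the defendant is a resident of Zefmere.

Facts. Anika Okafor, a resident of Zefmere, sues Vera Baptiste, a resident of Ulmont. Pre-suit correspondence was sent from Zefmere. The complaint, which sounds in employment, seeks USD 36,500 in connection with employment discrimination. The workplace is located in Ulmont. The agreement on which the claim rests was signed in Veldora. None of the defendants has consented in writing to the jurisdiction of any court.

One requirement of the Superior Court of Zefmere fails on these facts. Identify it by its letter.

The Superior Court of Zefmere:
  (a) The contract was executed in Veldora, not Zefmere. Not met.
  (b) Anika Okafor resides in Zefmere, so one alternative holds. Condition met.
  (c) The amount in controversy is 36,500 dollars, within the USD 500,000 ceiling, so this disjunct is met. Met.
Only condition (a) fails.

(a)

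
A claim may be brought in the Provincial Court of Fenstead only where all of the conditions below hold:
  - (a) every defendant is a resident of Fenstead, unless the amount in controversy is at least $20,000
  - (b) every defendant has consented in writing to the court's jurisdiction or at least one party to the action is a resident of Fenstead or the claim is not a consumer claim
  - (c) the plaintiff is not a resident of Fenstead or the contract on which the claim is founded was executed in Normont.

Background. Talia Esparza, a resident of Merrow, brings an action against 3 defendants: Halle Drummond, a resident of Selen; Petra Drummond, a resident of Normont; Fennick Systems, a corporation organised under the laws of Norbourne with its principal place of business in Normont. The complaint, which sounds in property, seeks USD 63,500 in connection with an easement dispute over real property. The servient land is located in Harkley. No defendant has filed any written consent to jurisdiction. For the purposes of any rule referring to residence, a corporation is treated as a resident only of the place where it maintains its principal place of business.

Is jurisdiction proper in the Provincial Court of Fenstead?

The Provincial Court of Fenstead:
  (a) The defendants reside as follows — Halle Drummond in Selen, Petra Drummond in Normont, Fennick Systems in Normont — not all in Fenstead. But the amount in controversy is USD 63,500, which meets the USD 20,000 floor, and the 'unless' clause therefore excuses the requirement. Met.
  (b) The claim is a property claim, not a consumer claim, which satisfies one of the alternatives. Met.
  (c) The plaintiff resides in Merrow, which is not Fenstead, so this disjunct is met. Condition met.
  → Jurisdiction lies.

Yes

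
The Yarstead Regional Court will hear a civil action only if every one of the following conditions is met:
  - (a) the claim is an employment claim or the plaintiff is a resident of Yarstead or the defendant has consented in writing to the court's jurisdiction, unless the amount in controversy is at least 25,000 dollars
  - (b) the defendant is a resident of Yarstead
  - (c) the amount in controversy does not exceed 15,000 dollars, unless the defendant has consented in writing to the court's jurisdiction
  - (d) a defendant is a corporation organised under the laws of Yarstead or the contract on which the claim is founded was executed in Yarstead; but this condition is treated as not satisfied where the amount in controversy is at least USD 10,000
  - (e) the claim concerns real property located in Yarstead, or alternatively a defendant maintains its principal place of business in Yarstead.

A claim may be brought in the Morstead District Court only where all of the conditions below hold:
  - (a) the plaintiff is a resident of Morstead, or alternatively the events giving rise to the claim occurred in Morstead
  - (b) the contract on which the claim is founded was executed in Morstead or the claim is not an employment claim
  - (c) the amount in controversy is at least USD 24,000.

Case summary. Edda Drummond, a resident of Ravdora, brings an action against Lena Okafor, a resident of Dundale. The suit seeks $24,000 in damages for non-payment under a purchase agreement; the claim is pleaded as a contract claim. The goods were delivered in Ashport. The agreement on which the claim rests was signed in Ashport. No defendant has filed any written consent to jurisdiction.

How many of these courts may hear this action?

0

The Yarstead Regional Court:
  (a) The claim is a contract claim, not an employment claim; the plaintiff resides in Ravdora, not Yarstead; no such written consent has been filed — every alternative fails. The proviso offers no rescue either, since the amount in controversy is 24,000 dollars, below the $25,000 floor. Not satisfied.
  (b) The defendant resides in Dundale, not Yarstead. Condition not met.
  (c) The amount in controversy is $24,000, above the USD 15,000 ceiling. The proviso offers no rescue either, since no such written consent has been filed. Fails.
  (d) No defendant is a corporation; the contract was executed in Ashport, not Yarstead — no alternative holds. Not met.
  (e) The claim does not concern real property; no defendant is a corporation — every alternative fails. Not met.
  → At least one condition fails; no jurisdiction.
The Morstead District Court:
  (a) The plaintiff resides in Ravdora, not Morstead; the operative events occurred in Ashport, not Morstead — every alternative fails. Not met.
  (b) The claim is a contract claim, not an employment claim, so one alternative holds. Satisfied.
  (c) The amount in controversy is $24,000, which meets the USD 24,000 floor. Condition met.
  → Not every requirement is met — no jurisdiction.
No court satisfies all of its conditions.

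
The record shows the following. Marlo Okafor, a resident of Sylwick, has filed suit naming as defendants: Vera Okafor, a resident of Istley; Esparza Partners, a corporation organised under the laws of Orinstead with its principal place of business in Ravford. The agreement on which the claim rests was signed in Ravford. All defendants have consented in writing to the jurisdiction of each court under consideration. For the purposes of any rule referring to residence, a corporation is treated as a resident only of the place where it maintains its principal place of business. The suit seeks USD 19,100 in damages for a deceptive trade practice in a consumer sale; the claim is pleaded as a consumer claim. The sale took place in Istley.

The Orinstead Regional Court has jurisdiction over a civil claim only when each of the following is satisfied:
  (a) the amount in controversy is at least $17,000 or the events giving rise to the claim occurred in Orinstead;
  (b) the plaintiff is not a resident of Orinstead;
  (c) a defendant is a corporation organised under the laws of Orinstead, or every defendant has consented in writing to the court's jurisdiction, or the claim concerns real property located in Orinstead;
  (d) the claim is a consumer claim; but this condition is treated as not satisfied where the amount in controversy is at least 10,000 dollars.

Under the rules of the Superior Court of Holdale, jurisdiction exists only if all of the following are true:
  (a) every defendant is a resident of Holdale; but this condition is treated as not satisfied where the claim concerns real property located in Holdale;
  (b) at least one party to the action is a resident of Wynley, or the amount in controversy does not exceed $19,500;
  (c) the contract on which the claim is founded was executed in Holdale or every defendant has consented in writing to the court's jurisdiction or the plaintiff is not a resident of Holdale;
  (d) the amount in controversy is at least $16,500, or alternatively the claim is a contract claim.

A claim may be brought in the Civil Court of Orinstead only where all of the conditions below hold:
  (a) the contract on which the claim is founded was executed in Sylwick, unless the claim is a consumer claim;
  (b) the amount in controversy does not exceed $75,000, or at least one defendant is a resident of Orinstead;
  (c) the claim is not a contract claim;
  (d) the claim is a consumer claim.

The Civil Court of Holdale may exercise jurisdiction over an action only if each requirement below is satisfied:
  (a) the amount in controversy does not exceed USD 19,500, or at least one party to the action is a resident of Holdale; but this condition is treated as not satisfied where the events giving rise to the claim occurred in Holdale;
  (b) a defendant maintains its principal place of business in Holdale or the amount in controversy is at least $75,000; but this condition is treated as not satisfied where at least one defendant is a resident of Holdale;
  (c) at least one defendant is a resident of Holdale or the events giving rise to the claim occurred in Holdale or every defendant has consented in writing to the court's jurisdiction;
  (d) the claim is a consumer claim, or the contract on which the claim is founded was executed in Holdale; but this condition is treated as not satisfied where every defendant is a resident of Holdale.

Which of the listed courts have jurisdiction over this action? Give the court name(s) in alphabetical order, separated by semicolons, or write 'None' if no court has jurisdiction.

The Orinstead Regional Court:
  (a) The amount in controversy is USD 19,100, which meets the $17,000 floor, so one alternative holds. Satisfied.
  (b) The plaintiff resides in Sylwick, which is not Orinstead. Met.
  (c) Esparza Partners is organised under the laws of Orinstead, which satisfies one of the alternatives. Condition met.
  (d) The claim is a consumer claim. But the amount in controversy is USD 19,100, which meets the $10,000 floor, triggering the carve-out and defeating this condition. Condition not met.
  → The court lacks jurisdiction.
The Superior Court of Holdale:
  (a) The defendants reside as follows — Vera Okafor in Istley, Esparza Partners in Ravford — not all in Holdale. Condition not met.
  (b) The amount in controversy is USD 19,100, within the $19,500 ceiling, so one alternative holds. Condition met.
  (c) Every defendant has filed written consent, so this disjunct is met. Satisfied.
  (d) The amount in controversy is USD 19,100, which meets the USD 16,500 floor, so this disjunct is met. Condition met.
  → At least one condition fails; no jurisdiction.
The Civil Court of Orinstead:
  (a) The contract was executed in Ravford, not Sylwick. The proviso rescues it, though: the claim is a consumer claim. Condition met.
  (b) The amount in controversy is 19,100 dollars, within the 75,000 dollars ceiling, so this disjunct is met. Condition met.
  (c) The claim is a consumer claim, not a contract claim. Condition met.
  (d) The claim is a consumer claim. Met.
  → The court has jurisdiction.
The Civil Court of Holdale:
  (a) The amount in controversy is USD 19,100, within the $19,500 ceiling, which satisfies one of the alternatives. The carve-out does not apply: the operative events occurred in Istley, not Holdale. Met.
  (b) The corporate defendant(s) have their principal place of business in Ravford, not Holdale; the amount in controversy is 19,100 dollars, below the 75,000 dollars floor — none of the alternatives is met. Not met.
  (c) Every defendant has filed written consent, so this disjunct is met. Met.
  (d) The claim is a consumer claim, so one alternative holds. The carve-out does not apply: the defendants reside as follows — Vera Okafor in Istley, Esparza Partners in Ravford — not all in Holdale. Condition met.
  → At least one condition fails; no jurisdiction.

the Civil Court of Orinstead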